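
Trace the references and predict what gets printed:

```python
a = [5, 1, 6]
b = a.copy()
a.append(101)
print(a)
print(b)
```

Key concept: list.copy() creates independent copy.
Step by step:
`a = [5, 1, 6]` → a = [5, 1, 6]
`b = a.copy()` → b = [5, 1, 6]
`a.append(101)` → a = [5, 1, 6, 101]
`print(a)` → prints [5, 1, 6, 101]
`print(b)` → prints [5, 1, 6]

Answer:
[5, 1, 6, 101]
[5, 1, 6]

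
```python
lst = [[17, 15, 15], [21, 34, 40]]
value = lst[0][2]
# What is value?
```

Trace:
`lst = [[17, 15, 15], [21, 34, 40]]` → lst = [[17, 15, 15], [21, 34, 40]]
`value = lst[0][2]` → value = 15
So value = 15

Answer: 15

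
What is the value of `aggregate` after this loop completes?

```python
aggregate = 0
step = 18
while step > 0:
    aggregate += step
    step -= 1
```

Sum 18 down to 1
`aggregate` takes the values: 0 → 18 → 35 → 51 → 66 → 80 → 93 → 105 → 116 → 126 → 135 → 143 → 150 → 156 → 161 → 165 → 168 → 170 → 171

Answer: 171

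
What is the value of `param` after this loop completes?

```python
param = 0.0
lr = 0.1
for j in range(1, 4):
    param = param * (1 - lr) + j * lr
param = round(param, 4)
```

Moving average with lr=0.1
`param` takes the values: 0.0 → 0.1 → 0.29 → 0.561

Answer: 0.561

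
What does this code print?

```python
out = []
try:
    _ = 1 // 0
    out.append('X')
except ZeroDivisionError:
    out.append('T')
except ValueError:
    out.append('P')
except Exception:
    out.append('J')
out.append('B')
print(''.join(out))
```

Execution trace: 'T' (except ZeroDivisionError) → 'B' (after the try/except). Output: TB

Answer: TB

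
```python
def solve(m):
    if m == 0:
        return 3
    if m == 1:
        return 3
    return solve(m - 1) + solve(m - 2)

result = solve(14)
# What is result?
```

Build up from base cases: solve(0)=3, solve(1)=3, solve(2)=6, solve(3)=9, solve(4)=15, solve(5)=24, solve(6)=39, ..., solve(14)=1830

Answer: 1830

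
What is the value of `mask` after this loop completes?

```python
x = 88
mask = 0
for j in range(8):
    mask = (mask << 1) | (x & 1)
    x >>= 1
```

Reverse lowest 8 bits of 88
`mask` takes the values: 0 → 1 → 3 → 6 → 13 → 26

Answer: 26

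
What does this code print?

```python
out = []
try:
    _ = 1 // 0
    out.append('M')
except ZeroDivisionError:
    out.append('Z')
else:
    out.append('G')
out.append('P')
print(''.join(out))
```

Execution trace: 'Z' (except ZeroDivisionError) → 'P' (after the try/except). Output: ZP

Answer: ZP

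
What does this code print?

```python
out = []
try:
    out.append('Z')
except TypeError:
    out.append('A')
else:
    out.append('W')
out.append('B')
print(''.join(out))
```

Execution trace: 'Z' (try body, no exception) → 'W' (else) → 'B' (after the try/except). Output: ZWB

Answer: ZWB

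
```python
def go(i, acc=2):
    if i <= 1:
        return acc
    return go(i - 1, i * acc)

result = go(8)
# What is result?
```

Accumulator trace (n, acc): (8, 2) -> (7, 16) -> (6, 112) -> (5, 672) -> (4, 3360) -> (3, 13440) -> (2, 40320) -> (1, 80640) -> return 80640

Answer: 80640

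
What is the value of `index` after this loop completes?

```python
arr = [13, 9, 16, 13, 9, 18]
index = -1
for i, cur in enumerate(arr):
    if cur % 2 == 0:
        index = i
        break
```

First even number index in [13, 9, 16, 13, 9, 18]
`index` takes the values: -1 → 2

Answer: 2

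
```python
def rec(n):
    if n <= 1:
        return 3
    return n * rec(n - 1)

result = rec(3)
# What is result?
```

rec(3) = 3 * 2 * 3 = 18

Answer: 18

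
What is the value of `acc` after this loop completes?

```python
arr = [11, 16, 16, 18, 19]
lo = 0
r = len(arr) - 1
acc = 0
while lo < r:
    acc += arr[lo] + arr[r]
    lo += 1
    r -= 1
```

Sum of pairs from ends
`acc` takes the values: 0 → 30 → 64

Answer: 64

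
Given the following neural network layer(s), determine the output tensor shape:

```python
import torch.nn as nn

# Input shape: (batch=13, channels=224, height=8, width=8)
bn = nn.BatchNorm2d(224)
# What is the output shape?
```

Input: (13, 224, 8, 8) -> Output: (13, 224, 8, 8)

Answer: (13, 224, 8, 8)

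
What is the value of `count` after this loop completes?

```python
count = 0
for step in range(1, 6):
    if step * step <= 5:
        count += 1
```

Count numbers where step² ≤ 5
`count` takes the values: 0 → 1 → 2

Answer: 2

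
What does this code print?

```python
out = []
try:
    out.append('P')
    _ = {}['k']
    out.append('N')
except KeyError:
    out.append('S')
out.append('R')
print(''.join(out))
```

Execution trace: 'P' (try body) → 'S' (except KeyError) → 'R' (after the try/except). Output: PSR

Answer: PSR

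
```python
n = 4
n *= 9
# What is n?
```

Trace:
`n = 4` → n = 4
`n *= 9` → n = 36
So n = 36

Answer: 36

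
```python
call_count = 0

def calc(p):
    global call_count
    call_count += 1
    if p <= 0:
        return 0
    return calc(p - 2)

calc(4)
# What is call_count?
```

Linear recursion stepping by 2: 3 calls from p=4 down to ≤0.

Answer: 3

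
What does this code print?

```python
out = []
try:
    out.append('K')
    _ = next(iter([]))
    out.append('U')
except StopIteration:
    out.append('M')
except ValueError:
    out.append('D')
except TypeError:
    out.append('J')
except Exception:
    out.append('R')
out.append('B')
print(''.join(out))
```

Execution trace: 'K' (try body) → 'M' (except StopIteration) → 'B' (after the try/except). Output: KMB

Answer: KMB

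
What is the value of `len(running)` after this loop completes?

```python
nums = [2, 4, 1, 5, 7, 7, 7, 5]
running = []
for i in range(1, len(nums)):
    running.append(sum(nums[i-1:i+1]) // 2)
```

Number of 2-element averages
`running` takes the values: [] → [3] → [3, 2] → [3, 2, 3] → [3, 2, 3, 6] → [3, 2, 3, 6, 7] → [3, 2, 3, 6, 7, 7] → [3, 2, 3, 6, 7, 7, 6]
So `len(running)` = 7

Answer: 7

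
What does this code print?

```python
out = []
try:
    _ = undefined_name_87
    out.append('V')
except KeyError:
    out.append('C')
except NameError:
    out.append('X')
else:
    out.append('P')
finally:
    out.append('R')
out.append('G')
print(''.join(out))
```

Execution trace: 'X' (except NameError) → 'R' (finally) → 'G' (after the try/except). Output: XRG

Answer: XRG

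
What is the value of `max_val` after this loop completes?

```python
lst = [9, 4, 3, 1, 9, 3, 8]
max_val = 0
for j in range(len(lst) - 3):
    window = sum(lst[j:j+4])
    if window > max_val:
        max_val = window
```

Max sum of 4-element window in [9, 4, 3, 1, 9, 3, 8]
`max_val` takes the values: 0 → 17 → 21

Answer: 21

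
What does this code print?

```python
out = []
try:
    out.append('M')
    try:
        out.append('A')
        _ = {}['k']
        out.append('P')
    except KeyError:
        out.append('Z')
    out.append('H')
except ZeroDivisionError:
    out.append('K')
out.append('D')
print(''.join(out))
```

Execution trace: 'M' (try body) → 'A' (inner try body) → 'Z' (inner except KeyError) → 'H' (try body, no exception) → 'D' (after the try/except). Output: MAZHD

Answer: MAZHD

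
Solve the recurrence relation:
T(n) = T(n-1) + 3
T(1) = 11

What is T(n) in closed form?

Unrolling: T(n) = T(1) + 3·(n-1) = 11 + 3(n-1) = 3n + 8.

Answer: T(n) = 3n + 8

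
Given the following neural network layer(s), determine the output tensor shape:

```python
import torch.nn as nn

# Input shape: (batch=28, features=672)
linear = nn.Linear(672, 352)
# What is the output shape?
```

Input: (28, 672) -> Output: (28, 352)

Answer: (28, 352)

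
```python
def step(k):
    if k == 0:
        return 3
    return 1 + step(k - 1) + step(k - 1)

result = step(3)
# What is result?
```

step(k) = 1 + 2·step(k-1), step(0)=3. Closed form: (3+1)·2^3 - 1 = 31.

Answer: 31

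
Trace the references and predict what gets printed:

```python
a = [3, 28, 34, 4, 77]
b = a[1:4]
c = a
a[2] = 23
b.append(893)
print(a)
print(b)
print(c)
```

Key concept: slice vs alias.
Step by step:
`a = [3, 28, 34, 4, 77]` → a = [3, 28, 34, 4, 77]
`b = a[1:4]` → b = [28, 34, 4]
`c = a` → c = [3, 28, 34, 4, 77] (same object as a)
`a[2] = 23` → a = [3, 28, 23, 4, 77] (same object as c); c = [3, 28, 23, 4, 77] (same object as a)
`b.append(893)` → b = [28, 34, 4, 893]
`print(a)` → prints [3, 28, 23, 4, 77]
`print(b)` → prints [28, 34, 4, 893]
`print(c)` → prints [3, 28, 23, 4, 77]

Answer:
[3, 28, 23, 4, 77]
[28, 34, 4, 893]
[3, 28, 23, 4, 77]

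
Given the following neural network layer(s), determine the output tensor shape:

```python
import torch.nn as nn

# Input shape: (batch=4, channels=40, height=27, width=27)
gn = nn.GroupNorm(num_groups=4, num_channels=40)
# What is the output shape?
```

Input: (4, 40, 27, 27) -> Output: (4, 40, 27, 27)

Answer: (4, 40, 27, 27)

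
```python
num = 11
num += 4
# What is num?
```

Trace:
`num = 11` → num = 11
`num += 4` → num = 15
So num = 15

Answer: 15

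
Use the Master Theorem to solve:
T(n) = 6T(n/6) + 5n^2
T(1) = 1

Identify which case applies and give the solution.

a=6, b=6, f(n)=5n^2. log_6(6) = 1. Since c=2 > 1 and the regularity condition holds (6(n/6)^2 = (6/6^2)n^2 with 6/6^2 < 1), Case 3 applies: T(n) = Θ(f(n)) = O(n^2).

Answer: O(n^2) - Case 3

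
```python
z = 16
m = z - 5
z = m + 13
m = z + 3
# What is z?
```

Trace:
`z = 16` → z = 16
`m = z - 5` → m = 11
`z = m + 13` → z = 24
`m = z + 3` → m = 27
So z = 24

Answer: 24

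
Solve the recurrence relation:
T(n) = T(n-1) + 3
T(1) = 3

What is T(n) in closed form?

Unrolling: T(n) = T(1) + 3·(n-1) = 3 + 3(n-1) = 3n.

Answer: T(n) = 3n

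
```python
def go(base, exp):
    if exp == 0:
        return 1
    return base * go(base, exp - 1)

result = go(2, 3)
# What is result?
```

go(2, 3) = 2 * 2 * 2 = 8

Answer: 8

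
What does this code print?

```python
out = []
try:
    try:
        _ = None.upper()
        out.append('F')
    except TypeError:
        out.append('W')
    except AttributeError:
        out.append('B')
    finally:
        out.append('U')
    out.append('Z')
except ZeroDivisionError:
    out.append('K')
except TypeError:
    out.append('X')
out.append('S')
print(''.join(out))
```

Execution trace: 'B' (inner except AttributeError) → 'U' (inner finally) → 'Z' (try body, no exception) → 'S' (after the try/except). Output: BUZS

Answer: BUZS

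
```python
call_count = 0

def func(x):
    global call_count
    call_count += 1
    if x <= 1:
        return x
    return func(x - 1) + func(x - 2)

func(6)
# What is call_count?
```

Calls(x) = 1 + Calls(x-1) + Calls(x-2); Calls(0)=Calls(1)=1. For x=6 this gives 25.

Answer: 25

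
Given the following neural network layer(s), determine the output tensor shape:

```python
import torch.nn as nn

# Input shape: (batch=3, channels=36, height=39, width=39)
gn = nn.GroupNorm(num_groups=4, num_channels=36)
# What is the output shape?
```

Input: (3, 36, 39, 39) -> Output: (3, 36, 39, 39)

Answer: (3, 36, 39, 39)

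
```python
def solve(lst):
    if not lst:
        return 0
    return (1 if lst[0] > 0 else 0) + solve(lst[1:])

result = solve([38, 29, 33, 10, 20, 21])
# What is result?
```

Count of positive elements in [38, 29, 33, 10, 20, 21] = 6

Answer: 6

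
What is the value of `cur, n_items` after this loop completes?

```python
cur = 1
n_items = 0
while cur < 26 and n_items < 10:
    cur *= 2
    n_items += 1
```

Double until >= 26 or 10 iterations
`cur, n_items` takes the values: (1, 0) → (2, 0) → (2, 1) → (4, 1) → (4, 2) → (8, 2) → (8, 3) → (16, 3) → (16, 4) → (32, 4) → (32, 5)

Answer: 32, 5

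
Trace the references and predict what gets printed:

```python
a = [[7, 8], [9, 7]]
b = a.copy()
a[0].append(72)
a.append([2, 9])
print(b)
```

Key concept: shallow copy with nested lists.
Step by step:
`a = [[7, 8], [9, 7]]` → a = [[7, 8], [9, 7]]
`b = a.copy()` → b = [[7, 8], [9, 7]]
`a[0].append(72)` → a = [[7, 8, 72], [9, 7]]; b = [[7, 8, 72], [9, 7]]
`a.append([2, 9])` → a = [[7, 8, 72], [9, 7], [2, 9]]
`print(b)` → prints [[7, 8, 72], [9, 7]]

Answer: [[7, 8, 72], [9, 7]]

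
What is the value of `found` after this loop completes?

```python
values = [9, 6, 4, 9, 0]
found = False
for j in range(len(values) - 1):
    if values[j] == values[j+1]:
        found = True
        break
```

Check consecutive duplicates in [9, 6, 4, 9, 0]
`found` takes the values: False

Answer: False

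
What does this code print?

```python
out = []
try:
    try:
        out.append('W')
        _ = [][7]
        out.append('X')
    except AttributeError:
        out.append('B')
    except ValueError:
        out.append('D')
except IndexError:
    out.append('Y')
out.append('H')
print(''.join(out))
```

Execution trace: 'W' (try body) → 'Y' (outer except IndexError) → 'H' (after the try/except). Output: WYH

Answer: WYH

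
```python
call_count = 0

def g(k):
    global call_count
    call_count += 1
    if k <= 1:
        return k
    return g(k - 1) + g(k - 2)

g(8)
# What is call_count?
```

Calls(k) = 1 + Calls(k-1) + Calls(k-2); Calls(0)=Calls(1)=1. For k=8 this gives 67.

Answer: 67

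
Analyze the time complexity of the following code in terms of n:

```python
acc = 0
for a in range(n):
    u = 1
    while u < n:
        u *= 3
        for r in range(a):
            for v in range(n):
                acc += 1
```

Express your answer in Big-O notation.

Each loop level contributes: n × log n × n × n. Multiplying the contributions gives O(n^3 log n).

Answer: O(n^3 log n)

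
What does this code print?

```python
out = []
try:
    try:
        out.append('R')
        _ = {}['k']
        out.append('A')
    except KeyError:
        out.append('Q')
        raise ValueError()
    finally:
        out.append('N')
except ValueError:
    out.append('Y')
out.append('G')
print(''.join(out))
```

Execution trace: 'R' (inner try body) → 'Q' (inner except KeyError) → 'N' (inner finally) → 'Y' (outer except ValueError) → 'G' (after the try/except). Output: RQNYG

Answer: RQNYG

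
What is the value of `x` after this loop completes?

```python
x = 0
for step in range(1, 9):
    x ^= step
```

XOR of 1 to 8
`x` takes the values: 0 → 1 → 3 → 0 → 4 → 1 → 7 → 0 → 8

Answer: 8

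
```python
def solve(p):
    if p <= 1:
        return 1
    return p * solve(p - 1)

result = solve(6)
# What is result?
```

solve(6) = 6 * 5 * 4 * 3 * 2 * 1 = 720

Answer: 720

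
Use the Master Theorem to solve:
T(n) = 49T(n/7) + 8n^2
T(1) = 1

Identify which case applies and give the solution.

a=49, b=7, f(n)=8n^2. log_7(49) = 2. Since c=2 = 2, Case 2 applies: T(n) = Θ(n^log_b(a) · log n) = O(n^2 log n).

Answer: O(n^2 log n) - Case 2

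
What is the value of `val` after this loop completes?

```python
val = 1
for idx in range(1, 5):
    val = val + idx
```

Start at 1, add 1 through 4
`val` takes the values: 1 → 2 → 4 → 7 → 11

Answer: 11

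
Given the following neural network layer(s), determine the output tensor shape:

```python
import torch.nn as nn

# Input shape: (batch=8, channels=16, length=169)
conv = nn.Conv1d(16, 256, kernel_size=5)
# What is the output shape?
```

Input: (8, 16, 169) -> Output: (8, 256, 165)

Answer: (8, 256, 165)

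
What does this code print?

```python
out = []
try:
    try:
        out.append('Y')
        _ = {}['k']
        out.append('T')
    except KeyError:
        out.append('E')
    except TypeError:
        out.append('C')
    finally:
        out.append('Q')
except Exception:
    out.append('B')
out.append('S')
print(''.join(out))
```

Execution trace: 'Y' (inner try body) → 'E' (inner except KeyError) → 'Q' (inner finally) → 'S' (after the try/except). Output: YEQS

Answer: YEQS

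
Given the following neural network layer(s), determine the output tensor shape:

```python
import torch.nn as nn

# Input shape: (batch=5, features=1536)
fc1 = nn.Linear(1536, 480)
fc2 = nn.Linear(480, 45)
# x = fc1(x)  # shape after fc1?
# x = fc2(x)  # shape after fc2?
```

Input: (5, 1536) -> after fc1: (5, 480) -> Output: (5, 45)

Answer: (5, 45)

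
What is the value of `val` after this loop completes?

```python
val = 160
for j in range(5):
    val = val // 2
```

Halve 5 times: 160 // 2^5 = 5
`val` takes the values: 160 → 80 → 40 → 20 → 10 → 5

Answer: 5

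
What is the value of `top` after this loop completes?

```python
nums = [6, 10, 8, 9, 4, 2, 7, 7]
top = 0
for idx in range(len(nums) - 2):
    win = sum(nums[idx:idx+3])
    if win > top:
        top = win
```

Max sum of 3-element window in [6, 10, 8, 9, 4, 2, 7, 7]
`top` takes the values: 0 → 24 → 27

Answer: 27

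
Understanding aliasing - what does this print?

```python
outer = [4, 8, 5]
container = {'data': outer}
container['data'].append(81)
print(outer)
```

Key concept: dict holds reference to list.
Step by step:
`outer = [4, 8, 5]` → outer = [4, 8, 5]
`container = {'data': outer}` → container = {'data': [4, 8, 5]}
`container['data'].append(81)` → outer = [4, 8, 5, 81]; container = {'data': [4, 8, 5, 81]}
`print(outer)` → prints [4, 8, 5, 81]

Answer: [4, 8, 5, 81]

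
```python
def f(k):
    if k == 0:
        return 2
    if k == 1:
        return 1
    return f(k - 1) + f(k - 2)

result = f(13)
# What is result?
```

Build up from base cases: f(0)=2, f(1)=1, f(2)=3, f(3)=4, f(4)=7, f(5)=11, f(6)=18, ..., f(13)=521

Answer: 521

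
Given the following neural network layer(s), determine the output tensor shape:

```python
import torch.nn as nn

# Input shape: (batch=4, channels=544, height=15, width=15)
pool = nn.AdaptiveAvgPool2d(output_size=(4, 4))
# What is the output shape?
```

Input: (4, 544, 15, 15) -> Output: (4, 544, 4, 4)

Answer: (4, 544, 4, 4)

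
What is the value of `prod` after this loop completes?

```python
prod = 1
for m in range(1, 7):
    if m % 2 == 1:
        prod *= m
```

Product of odd numbers 1 to 6
`prod` takes the values: 1 → 3 → 15

Answer: 15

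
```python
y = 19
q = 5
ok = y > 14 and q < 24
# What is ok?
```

Trace:
`y = 19` → y = 19
`q = 5` → q = 5
`ok = y > 14 and q < 24` → ok = True
So ok = True

Answer: True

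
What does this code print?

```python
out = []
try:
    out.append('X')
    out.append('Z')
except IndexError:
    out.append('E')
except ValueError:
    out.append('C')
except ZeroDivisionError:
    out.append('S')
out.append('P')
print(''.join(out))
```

Execution trace: 'X' (try body) → 'Z' (try body, no exception) → 'P' (after the try/except). Output: XZP

Answer: XZP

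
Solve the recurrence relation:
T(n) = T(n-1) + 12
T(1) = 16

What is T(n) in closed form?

Unrolling: T(n) = T(1) + 12·(n-1) = 16 + 12(n-1) = 12n + 4.

Answer: T(n) = 12n + 4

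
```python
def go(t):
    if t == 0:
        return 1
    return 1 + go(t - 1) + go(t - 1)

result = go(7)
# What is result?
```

go(t) = 1 + 2·go(t-1), go(0)=1. Closed form: (1+1)·2^7 - 1 = 255.

Answer: 255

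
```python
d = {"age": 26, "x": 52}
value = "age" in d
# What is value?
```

Trace:
`d = {"age": 26, "x": 52}` → d = {'age': 26, 'x': 52}
`value = "age" in d` → value = True
So value = True

Answer: True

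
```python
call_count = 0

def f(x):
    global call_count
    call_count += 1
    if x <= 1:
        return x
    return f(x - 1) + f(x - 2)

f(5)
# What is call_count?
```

Calls(x) = 1 + Calls(x-1) + Calls(x-2); Calls(0)=Calls(1)=1. For x=5 this gives 15.

Answer: 15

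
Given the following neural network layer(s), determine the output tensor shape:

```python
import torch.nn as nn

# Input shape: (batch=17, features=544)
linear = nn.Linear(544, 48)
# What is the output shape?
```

Input: (17, 544) -> Output: (17, 48)

Answer: (17, 48)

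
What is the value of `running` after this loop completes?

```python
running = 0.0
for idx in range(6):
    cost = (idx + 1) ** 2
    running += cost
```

Sum of squared losses 1² + 2² + ... + 6²
`running` takes the values: 0.0 → 1.0 → 5.0 → 14.0 → 30.0 → 55.0 → 91.0

Answer: 91.0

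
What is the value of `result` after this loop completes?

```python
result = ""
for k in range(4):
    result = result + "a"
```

Repeat 'a' 4 times
`result` takes the values: "" → "a" → "aa" → "aaa" → "aaaa"

Answer: "aaaa"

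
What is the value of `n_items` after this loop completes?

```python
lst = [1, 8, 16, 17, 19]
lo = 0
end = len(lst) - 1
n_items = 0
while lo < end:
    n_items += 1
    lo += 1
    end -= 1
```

Iterations until pointers meet (list length 5)
`n_items` takes the values: 0 → 1 → 2

Answer: 2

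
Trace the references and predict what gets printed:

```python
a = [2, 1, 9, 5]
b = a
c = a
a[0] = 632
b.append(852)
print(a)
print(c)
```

Key concept: multiple aliases.
Step by step:
`a = [2, 1, 9, 5]` → a = [2, 1, 9, 5]
`b = a` → b = [2, 1, 9, 5] (same object as a)
`c = a` → c = [2, 1, 9, 5] (same object as a, b)
`a[0] = 632` → a = [632, 1, 9, 5] (same object as b, c); b = [632, 1, 9, 5] (same object as a, c); c = [632, 1, 9, 5] (same object as a, b)
`b.append(852)` → a = [632, 1, 9, 5, 852] (same object as b, c); b = [632, 1, 9, 5, 852] (same object as a, c); c = [632, 1, 9, 5, 852] (same object as a, b)
`print(a)` → prints [632, 1, 9, 5, 852]
`print(c)` → prints [632, 1, 9, 5, 852]

Answer:
[632, 1, 9, 5, 852]
[632, 1, 9, 5, 852]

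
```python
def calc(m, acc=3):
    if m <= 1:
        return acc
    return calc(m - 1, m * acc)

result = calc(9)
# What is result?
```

Accumulator trace (n, acc): (9, 3) -> (8, 27) -> (7, 216) -> (6, 1512) -> (5, 9072) -> (4, 45360) -> (3, 181440) -> (2, 544320) -> (1, 1088640) -> return 1088640

Answer: 1088640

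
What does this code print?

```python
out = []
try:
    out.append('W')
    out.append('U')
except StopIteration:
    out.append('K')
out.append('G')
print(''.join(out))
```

Execution trace: 'W' (try body) → 'U' (try body, no exception) → 'G' (after the try/except). Output: WUG

Answer: WUG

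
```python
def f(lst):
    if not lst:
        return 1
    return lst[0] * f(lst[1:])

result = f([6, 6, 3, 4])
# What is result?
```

Product over [6, 6, 3, 4] = 6 * 6 * 3 * 4 = 432

Answer: 432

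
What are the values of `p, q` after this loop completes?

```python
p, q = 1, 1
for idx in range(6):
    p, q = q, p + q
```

Fibonacci: after 6 iterations
`p, q` takes the values: (1, 1) → (1, 2) → (2, 3) → (3, 5) → (5, 8) → (8, 13) → (13, 21)

Answer: 13, 21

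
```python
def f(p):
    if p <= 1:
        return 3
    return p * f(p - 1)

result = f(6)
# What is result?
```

f(6) = 6 * 5 * 4 * 3 * 2 * 3 = 2160

Answer: 2160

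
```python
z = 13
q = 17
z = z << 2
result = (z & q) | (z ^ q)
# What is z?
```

Trace:
`z = 13` → z = 13
`q = 17` → q = 17
`z = z << 2` → z = 52
`result = (z & q) | (z ^ q)` → result = 53
So z = 52

Answer: 52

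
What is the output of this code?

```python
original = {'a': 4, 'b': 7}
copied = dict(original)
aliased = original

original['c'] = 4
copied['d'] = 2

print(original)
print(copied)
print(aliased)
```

Key concept: dict() creates copy, assignment creates alias.
Step by step:
`original = {'a': 4, 'b': 7}` → original = {'a': 4, 'b': 7}
`copied = dict(original)` → copied = {'a': 4, 'b': 7}
`aliased = original` → aliased = {'a': 4, 'b': 7} (same object as original)
`original['c'] = 4` → original = {'a': 4, 'b': 7, 'c': 4} (same object as aliased); aliased = {'a': 4, 'b': 7, 'c': 4} (same object as original)
`copied['d'] = 2` → copied = {'a': 4, 'b': 7, 'd': 2}
`print(original)` → prints {'a': 4, 'b': 7, 'c': 4}
`print(copied)` → prints {'a': 4, 'b': 7, 'd': 2}
`print(aliased)` → prints {'a': 4, 'b': 7, 'c': 4}

Answer:
{'a': 4, 'b': 7, 'c': 4}
{'a': 4, 'b': 7, 'd': 2}
{'a': 4, 'b': 7, 'c': 4}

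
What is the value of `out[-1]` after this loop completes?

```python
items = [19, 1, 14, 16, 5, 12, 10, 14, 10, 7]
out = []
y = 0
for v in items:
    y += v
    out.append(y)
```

Cumulative sum ends at 108
`out` takes the values: [] → [19] → [19, 20] → [19, 20, 34] → [19, 20, 34, 50] → [19, 20, 34, 50, 55] → [19, 20, 34, 50, 55, 67] → [19, 20, 34, 50, 55, 67, 77] → [19, 20, 34, 50, 55, 67, 77, 91] → [19, 20, 34, 50, 55, 67, 77, 91, 101] → [19, 20, 34, 50, 55, 67, 77, 91, 101, 108]
So `out[-1]` = 108

Answer: 108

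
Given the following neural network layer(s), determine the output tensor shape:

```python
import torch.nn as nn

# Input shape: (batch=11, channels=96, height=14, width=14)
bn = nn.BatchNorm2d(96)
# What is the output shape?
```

Input: (11, 96, 14, 14) -> Output: (11, 96, 14, 14)

Answer: (11, 96, 14, 14)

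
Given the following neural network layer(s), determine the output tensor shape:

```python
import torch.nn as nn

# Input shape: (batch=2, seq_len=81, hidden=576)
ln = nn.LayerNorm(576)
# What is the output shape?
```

Input: (2, 81, 576) -> Output: (2, 81, 576)

Answer: (2, 81, 576)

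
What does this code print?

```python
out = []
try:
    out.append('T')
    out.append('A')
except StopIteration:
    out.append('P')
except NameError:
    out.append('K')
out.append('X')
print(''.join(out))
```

Execution trace: 'T' (try body) → 'A' (try body, no exception) → 'X' (after the try/except). Output: TAX

Answer: TAX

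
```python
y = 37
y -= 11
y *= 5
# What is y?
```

Trace:
`y = 37` → y = 37
`y -= 11` → y = 26
`y *= 5` → y = 130
So y = 130

Answer: 130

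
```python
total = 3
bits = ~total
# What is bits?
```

Trace:
`total = 3` → total = 3
`bits = ~total` → bits = -4
So bits = -4

Answer: -4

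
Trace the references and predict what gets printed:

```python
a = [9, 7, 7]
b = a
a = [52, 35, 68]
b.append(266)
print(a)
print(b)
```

Key concept: rebinding vs mutation: a is rebound to a new list, b still points at the original.
Step by step:
`a = [9, 7, 7]` → a = [9, 7, 7]
`b = a` → b = [9, 7, 7] (same object as a)
`a = [52, 35, 68]` → a = [52, 35, 68]
`b.append(266)` → b = [9, 7, 7, 266]
`print(a)` → prints [52, 35, 68]
`print(b)` → prints [9, 7, 7, 266]

Answer:
[52, 35, 68]
[9, 7, 7, 266]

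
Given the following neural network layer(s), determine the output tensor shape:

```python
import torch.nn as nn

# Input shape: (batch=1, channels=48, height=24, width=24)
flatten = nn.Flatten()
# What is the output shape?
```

Input: (1, 48, 24, 24) -> Output: (1, 27648)

Answer: (1, 27648)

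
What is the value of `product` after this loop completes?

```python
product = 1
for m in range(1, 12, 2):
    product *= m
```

Product of 1, 3, 5, ... up to 11
`product` takes the values: 1 → 3 → 15 → 105 → 945 → 10395

Answer: 10395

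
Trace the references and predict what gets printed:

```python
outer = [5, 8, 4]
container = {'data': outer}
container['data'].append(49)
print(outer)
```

Key concept: dict holds reference to list.
Step by step:
`outer = [5, 8, 4]` → outer = [5, 8, 4]
`container = {'data': outer}` → container = {'data': [5, 8, 4]}
`container['data'].append(49)` → outer = [5, 8, 4, 49]; container = {'data': [5, 8, 4, 49]}
`print(outer)` → prints [5, 8, 4, 49]

Answer: [5, 8, 4, 49]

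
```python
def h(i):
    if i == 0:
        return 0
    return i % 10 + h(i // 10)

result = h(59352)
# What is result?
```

Sum of digits of 59352: 2 + 5 + 3 + 9 + 5 = 24

Answer: 24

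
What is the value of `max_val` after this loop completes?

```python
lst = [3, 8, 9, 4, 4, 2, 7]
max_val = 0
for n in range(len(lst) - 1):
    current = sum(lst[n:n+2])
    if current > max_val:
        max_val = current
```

Max sum of 2-element window in [3, 8, 9, 4, 4, 2, 7]
`max_val` takes the values: 0 → 11 → 17

Answer: 17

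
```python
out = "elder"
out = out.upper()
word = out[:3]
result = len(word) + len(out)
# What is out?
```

Trace:
`out = "elder"` → out = 'elder'
`out = out.upper()` → out = 'ELDER'
`word = out[:3]` → word = 'ELD'
`result = len(word) + len(out)` → result = 8
So out = 'ELDER'

Answer: 'ELDER'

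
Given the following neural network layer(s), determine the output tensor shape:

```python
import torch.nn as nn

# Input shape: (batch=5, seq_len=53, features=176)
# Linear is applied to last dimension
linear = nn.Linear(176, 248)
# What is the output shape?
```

Input: (5, 53, 176) -> Output: (5, 53, 248)

Answer: (5, 53, 248)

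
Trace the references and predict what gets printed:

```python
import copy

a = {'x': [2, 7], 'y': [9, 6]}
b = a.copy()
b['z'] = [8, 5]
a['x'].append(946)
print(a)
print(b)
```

Key concept: shallow copy of dict with mutable values.
Step by step:
`a = {'x': [2, 7], 'y': [9, 6]}` → a = {'x': [2, 7], 'y': [9, 6]}
`b = a.copy()` → b = {'x': [2, 7], 'y': [9, 6]}
`b['z'] = [8, 5]` → b = {'x': [2, 7], 'y': [9, 6], 'z': [8, 5]}
`a['x'].append(946)` → a = {'x': [2, 7, 946], 'y': [9, 6]}; b = {'x': [2, 7, 946], 'y': [9, 6], 'z': [8, 5]}
`print(a)` → prints {'x': [2, 7, 946], 'y': [9, 6]}
`print(b)` → prints {'x': [2, 7, 946], 'y': [9, 6], 'z': [8, 5]}

Answer:
{'x': [2, 7, 946], 'y': [9, 6]}
{'x': [2, 7, 946], 'y': [9, 6], 'z': [8, 5]}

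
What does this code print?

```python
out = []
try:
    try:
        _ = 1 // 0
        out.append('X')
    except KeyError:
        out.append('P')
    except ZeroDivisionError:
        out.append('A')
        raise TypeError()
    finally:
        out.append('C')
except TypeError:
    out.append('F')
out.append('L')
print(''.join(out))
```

Execution trace: 'A' (inner except ZeroDivisionError) → 'C' (inner finally) → 'F' (outer except TypeError) → 'L' (after the try/except). Output: ACFL

Answer: ACFL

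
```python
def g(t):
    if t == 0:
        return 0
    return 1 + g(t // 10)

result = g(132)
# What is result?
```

Count of digits of 132: 3

Answer: 3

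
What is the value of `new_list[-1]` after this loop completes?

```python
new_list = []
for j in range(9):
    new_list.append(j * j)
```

Last element of squares 0 to 8
`new_list` takes the values: [] → [0] → [0, 1] → [0, 1, 4] → [0, 1, 4, 9] → [0, 1, 4, 9, 16] → [0, 1, 4, 9, 16, 25] → [0, 1, 4, 9, 16, 25, 36] → [0, 1, 4, 9, 16, 25, 36, 49] → [0, 1, 4, 9, 16, 25, 36, 49, 64]
So `new_list[-1]` = 64

Answer: 64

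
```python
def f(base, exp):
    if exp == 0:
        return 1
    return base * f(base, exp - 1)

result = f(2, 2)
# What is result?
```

f(2, 2) = 2 * 2 = 4

Answer: 4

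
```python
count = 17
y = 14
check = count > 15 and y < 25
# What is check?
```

Trace:
`count = 17` → count = 17
`y = 14` → y = 14
`check = count > 15 and y < 25` → check = True
So check = True

Answer: True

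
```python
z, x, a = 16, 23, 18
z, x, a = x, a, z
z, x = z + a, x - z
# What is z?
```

Trace:
`z, x, a = 16, 23, 18` → z = 16; x = 23; a = 18
`z, x, a = x, a, z` → z = 23; x = 18; a = 16
`z, x = z + a, x - z` → z = 39; x = -5
So z = 39

Answer: 39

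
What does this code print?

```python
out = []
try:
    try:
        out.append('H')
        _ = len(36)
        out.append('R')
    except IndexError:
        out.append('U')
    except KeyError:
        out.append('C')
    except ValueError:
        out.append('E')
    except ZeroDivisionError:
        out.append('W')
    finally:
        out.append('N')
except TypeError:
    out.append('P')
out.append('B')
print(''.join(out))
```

Execution trace: 'H' (try body) → 'N' (finally) → 'P' (outer except TypeError) → 'B' (after the try/except). Output: HNPB

Answer: HNPB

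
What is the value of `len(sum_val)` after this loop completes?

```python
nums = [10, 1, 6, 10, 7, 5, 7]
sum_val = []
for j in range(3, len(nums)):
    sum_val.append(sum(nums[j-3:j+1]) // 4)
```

Number of 4-element averages
`sum_val` takes the values: [] → [6] → [6, 6] → [6, 6, 7] → [6, 6, 7, 7]
So `len(sum_val)` = 4

Answer: 4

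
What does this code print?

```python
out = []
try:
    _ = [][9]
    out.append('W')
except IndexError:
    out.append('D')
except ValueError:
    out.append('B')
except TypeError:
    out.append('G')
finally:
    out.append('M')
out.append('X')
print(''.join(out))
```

Execution trace: 'D' (except IndexError) → 'M' (finally) → 'X' (after the try/except). Output: DMX

Answer: DMX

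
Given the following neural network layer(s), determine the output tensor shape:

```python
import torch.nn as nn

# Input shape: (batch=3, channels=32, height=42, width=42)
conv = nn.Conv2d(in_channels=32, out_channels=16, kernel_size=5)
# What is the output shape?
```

Input: (3, 32, 42, 42) -> Output: (3, 16, 38, 38)

Answer: (3, 16, 38, 38)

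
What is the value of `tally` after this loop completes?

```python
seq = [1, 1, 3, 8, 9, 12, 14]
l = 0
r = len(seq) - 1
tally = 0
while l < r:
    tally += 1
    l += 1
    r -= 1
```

Iterations until pointers meet (list length 7)
`tally` takes the values: 0 → 1 → 2 → 3

Answer: 3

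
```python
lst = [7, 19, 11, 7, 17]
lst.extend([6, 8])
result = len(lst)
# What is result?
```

Trace:
`lst = [7, 19, 11, 7, 17]` → lst = [7, 19, 11, 7, 17]
`lst.extend([6, 8])` → lst = [7, 19, 11, 7, 17, 6, 8]
`result = len(lst)` → result = 7
So result = 7

Answer: 7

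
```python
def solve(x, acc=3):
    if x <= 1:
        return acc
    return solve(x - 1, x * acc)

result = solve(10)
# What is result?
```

Accumulator trace (n, acc): (10, 3) -> (9, 30) -> (8, 270) -> (7, 2160) -> (6, 15120) -> (5, 90720) -> (4, 453600) -> (3, 1814400) -> (2, 5443200) -> (1, 10886400) -> return 10886400

Answer: 10886400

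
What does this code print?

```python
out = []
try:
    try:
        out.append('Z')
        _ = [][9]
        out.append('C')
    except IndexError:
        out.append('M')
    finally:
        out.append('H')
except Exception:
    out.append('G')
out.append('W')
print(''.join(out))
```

Execution trace: 'Z' (inner try body) → 'M' (inner except IndexError) → 'H' (inner finally) → 'W' (after the try/except). Output: ZMHW

Answer: ZMHW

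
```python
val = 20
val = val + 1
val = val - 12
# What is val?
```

Trace:
`val = 20` → val = 20
`val = val + 1` → val = 21
`val = val - 12` → val = 9
So val = 9

Answer: 9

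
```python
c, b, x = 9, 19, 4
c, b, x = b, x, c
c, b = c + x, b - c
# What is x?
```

Trace:
`c, b, x = 9, 19, 4` → c = 9; b = 19; x = 4
`c, b, x = b, x, c` → c = 19; b = 4; x = 9
`c, b = c + x, b - c` → c = 28; b = -15
So x = 9

Answer: 9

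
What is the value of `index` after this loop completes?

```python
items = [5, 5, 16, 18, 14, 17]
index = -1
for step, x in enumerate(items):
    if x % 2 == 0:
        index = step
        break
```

First even number index in [5, 5, 16, 18, 14, 17]
`index` takes the values: -1 → 2

Answer: 2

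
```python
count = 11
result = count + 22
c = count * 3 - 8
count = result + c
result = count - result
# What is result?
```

Trace:
`count = 11` → count = 11
`result = count + 22` → result = 33
`c = count * 3 - 8` → c = 25
`count = result + c` → count = 58
`result = count - result` → result = 25
So result = 25

Answer: 25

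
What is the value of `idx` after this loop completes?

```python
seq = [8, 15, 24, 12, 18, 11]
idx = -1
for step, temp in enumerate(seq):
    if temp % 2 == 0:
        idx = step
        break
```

First even number index in [8, 15, 24, 12, 18, 11]
`idx` takes the values: -1 → 0

Answer: 0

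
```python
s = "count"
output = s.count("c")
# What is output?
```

Trace:
`s = "count"` → s = 'count'
`output = s.count("c")` → output = 1
So output = 1

Answer: 1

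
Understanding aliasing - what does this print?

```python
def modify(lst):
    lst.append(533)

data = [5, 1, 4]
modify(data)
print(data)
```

Key concept: function modifies passed list.
Step by step:
`data = [5, 1, 4]` → data = [5, 1, 4]
`modify(data)` → data = [5, 1, 4, 533]
`print(data)` → prints [5, 1, 4, 533]

Answer: [5, 1, 4, 533]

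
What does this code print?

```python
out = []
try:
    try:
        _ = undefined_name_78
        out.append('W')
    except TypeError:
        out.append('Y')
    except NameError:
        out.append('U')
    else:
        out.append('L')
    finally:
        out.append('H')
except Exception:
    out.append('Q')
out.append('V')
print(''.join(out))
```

Execution trace: 'U' (inner except NameError) → 'H' (inner finally) → 'V' (after the try/except). Output: UHV

Answer: UHV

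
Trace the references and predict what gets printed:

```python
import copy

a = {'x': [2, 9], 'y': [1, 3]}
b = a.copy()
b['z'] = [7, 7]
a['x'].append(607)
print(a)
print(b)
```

Key concept: shallow copy of dict with mutable values.
Step by step:
`a = {'x': [2, 9], 'y': [1, 3]}` → a = {'x': [2, 9], 'y': [1, 3]}
`b = a.copy()` → b = {'x': [2, 9], 'y': [1, 3]}
`b['z'] = [7, 7]` → b = {'x': [2, 9], 'y': [1, 3], 'z': [7, 7]}
`a['x'].append(607)` → a = {'x': [2, 9, 607], 'y': [1, 3]}; b = {'x': [2, 9, 607], 'y': [1, 3], 'z': [7, 7]}
`print(a)` → prints {'x': [2, 9, 607], 'y': [1, 3]}
`print(b)` → prints {'x': [2, 9, 607], 'y': [1, 3], 'z': [7, 7]}

Answer:
{'x': [2, 9, 607], 'y': [1, 3]}
{'x': [2, 9, 607], 'y': [1, 3], 'z': [7, 7]}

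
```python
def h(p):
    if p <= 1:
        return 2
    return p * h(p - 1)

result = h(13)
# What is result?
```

h(13) = 13 * 12 * 11 * 10 * 9 * 8 * 7 * 6 * 5 * 4 * 3 * 2 * 2 = 12454041600

Answer: 12454041600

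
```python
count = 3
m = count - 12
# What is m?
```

Trace:
`count = 3` → count = 3
`m = count - 12` → m = -9
So m = -9

Answer: -9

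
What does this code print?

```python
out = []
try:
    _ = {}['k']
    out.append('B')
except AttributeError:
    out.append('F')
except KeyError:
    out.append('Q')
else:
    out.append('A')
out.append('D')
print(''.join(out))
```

Execution trace: 'Q' (except KeyError) → 'D' (after the try/except). Output: QD

Answer: QD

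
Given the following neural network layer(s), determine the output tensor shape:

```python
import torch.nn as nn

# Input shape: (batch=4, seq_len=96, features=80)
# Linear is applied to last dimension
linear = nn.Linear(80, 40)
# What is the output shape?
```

Input: (4, 96, 80) -> Output: (4, 96, 40)

Answer: (4, 96, 40)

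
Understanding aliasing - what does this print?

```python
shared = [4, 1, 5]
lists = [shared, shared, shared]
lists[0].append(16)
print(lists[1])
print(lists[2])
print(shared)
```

Key concept: list of same reference.
Step by step:
`shared = [4, 1, 5]` → shared = [4, 1, 5]
`lists = [shared, shared, shared]` → lists = [[4, 1, 5], [4, 1, 5], [4, 1, 5]]
`lists[0].append(16)` → shared = [4, 1, 5, 16]; lists = [[4, 1, 5, 16], [4, 1, 5, 16], [4, 1, 5, 16]]
`print(lists[1])` → prints [4, 1, 5, 16]
`print(lists[2])` → prints [4, 1, 5, 16]
`print(shared)` → prints [4, 1, 5, 16]

Answer:
[4, 1, 5, 16]
[4, 1, 5, 16]
[4, 1, 5, 16]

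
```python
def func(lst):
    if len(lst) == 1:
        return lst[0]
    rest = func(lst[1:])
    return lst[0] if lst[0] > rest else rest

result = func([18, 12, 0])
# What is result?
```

Recursive max over [18, 12, 0] = 18

Answer: 18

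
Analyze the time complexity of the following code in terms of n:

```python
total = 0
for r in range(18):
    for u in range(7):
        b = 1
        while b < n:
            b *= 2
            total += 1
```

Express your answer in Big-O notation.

Each loop level contributes: 1 × 1 × log n. Multiplying the contributions gives O(log n).

Answer: O(log n)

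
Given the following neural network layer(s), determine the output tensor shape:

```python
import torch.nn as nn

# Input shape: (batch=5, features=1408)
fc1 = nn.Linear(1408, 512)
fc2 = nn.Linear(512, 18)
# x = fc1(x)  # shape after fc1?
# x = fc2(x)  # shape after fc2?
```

Input: (5, 1408) -> after fc1: (5, 512) -> Output: (5, 18)

Answer: (5, 18)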